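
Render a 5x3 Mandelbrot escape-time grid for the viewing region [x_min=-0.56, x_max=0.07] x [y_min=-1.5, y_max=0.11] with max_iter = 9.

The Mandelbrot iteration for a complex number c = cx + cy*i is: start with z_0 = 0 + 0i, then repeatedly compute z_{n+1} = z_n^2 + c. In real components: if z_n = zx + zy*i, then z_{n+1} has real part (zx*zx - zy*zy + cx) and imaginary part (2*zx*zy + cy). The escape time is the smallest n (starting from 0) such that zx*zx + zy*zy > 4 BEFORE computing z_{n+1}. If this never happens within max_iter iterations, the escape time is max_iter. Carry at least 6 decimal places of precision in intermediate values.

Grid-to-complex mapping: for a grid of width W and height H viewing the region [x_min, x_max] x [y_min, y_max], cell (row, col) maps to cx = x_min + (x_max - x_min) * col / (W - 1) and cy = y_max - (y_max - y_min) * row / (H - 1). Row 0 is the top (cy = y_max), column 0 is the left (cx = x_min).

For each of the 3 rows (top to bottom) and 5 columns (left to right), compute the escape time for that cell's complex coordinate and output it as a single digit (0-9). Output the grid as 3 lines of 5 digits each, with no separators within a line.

(row=0, col=0): c = -0.5600 + 0.1100i → escape time 9
(row=0, col=1): c = -0.4025 + 0.1100i → escape time 9
(row=0, col=2): c = -0.2450 + 0.1100i → escape time 9
(row=0, col=3): c = -0.0875 + 0.1100i → escape time 9
(row=0, col=4): c = 0.0700 + 0.1100i → escape time 9
(row=1, col=0): c = -0.5600 + -0.6950i → escape time 8
(row=1, col=1): c = -0.4025 + -0.6950i → escape time 8
(row=1, col=2): c = -0.2450 + -0.6950i → escape time 9
(row=1, col=3): c = -0.0875 + -0.6950i → escape time 9
(row=1, col=4): c = 0.0700 + -0.6950i → escape time 9
(row=2, col=0): c = -0.5600 + -1.5000i → escape time 2
(row=2, col=1): c = -0.4025 + -1.5000i → escape time 2
(row=2, col=2): c = -0.2450 + -1.5000i → escape time 2
(row=2, col=3): c = -0.0875 + -1.5000i → escape time 2
(row=2, col=4): c = 0.0700 + -1.5000i → escape time 2

Answer: 99999
88999
22222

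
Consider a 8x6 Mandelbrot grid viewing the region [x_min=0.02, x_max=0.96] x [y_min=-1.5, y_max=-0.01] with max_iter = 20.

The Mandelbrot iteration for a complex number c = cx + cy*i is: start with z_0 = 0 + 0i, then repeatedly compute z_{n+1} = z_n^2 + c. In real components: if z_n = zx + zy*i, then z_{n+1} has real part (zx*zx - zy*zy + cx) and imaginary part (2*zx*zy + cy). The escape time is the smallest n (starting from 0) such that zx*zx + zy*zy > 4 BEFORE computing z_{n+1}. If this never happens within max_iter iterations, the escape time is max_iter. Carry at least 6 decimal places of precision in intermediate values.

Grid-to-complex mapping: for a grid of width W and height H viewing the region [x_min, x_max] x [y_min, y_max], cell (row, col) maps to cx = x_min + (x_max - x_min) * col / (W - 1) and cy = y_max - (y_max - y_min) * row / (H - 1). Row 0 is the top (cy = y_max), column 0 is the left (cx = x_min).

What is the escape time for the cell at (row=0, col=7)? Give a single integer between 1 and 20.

z_0 = 0 + 0i, c = 0.9600 + -0.0100i
Iter 1: z = 0.9600 + -0.0100i, |z|^2 = 0.9217
Iter 2: z = 1.8815 + -0.0292i, |z|^2 = 3.5409
Iter 3: z = 4.4992 + -0.1199i, |z|^2 = 20.2571
Escaped at iteration 3

Answer: 3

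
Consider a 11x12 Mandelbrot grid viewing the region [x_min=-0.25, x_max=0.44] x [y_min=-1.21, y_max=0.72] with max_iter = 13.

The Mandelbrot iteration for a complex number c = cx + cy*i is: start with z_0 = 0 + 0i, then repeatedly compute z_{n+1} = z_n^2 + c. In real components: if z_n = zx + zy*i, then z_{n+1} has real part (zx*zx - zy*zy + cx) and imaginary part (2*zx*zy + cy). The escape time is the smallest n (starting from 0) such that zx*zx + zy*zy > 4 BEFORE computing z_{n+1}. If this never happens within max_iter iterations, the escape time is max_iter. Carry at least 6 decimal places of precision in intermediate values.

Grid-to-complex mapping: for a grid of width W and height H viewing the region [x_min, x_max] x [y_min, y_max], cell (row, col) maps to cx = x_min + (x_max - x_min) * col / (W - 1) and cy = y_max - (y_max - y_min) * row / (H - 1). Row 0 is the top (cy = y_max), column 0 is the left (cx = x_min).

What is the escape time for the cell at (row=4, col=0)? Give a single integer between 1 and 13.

Answer: 13

Derivation:
z_0 = 0 + 0i, c = -0.2500 + 0.0182i
Iter 1: z = -0.2500 + 0.0182i, |z|^2 = 0.0628
Iter 2: z = -0.1878 + 0.0091i, |z|^2 = 0.0354
Iter 3: z = -0.2148 + 0.0148i, |z|^2 = 0.0464
Iter 4: z = -0.2041 + 0.0118i, |z|^2 = 0.0418
Iter 5: z = -0.2085 + 0.0134i, |z|^2 = 0.0436
Iter 6: z = -0.2067 + 0.0126i, |z|^2 = 0.0429
Iter 7: z = -0.2074 + 0.0130i, |z|^2 = 0.0432
Iter 8: z = -0.2071 + 0.0128i, |z|^2 = 0.0431
Iter 9: z = -0.2073 + 0.0129i, |z|^2 = 0.0431
Iter 10: z = -0.2072 + 0.0128i, |z|^2 = 0.0431
Iter 11: z = -0.2072 + 0.0129i, |z|^2 = 0.0431
Iter 12: z = -0.2072 + 0.0129i, |z|^2 = 0.0431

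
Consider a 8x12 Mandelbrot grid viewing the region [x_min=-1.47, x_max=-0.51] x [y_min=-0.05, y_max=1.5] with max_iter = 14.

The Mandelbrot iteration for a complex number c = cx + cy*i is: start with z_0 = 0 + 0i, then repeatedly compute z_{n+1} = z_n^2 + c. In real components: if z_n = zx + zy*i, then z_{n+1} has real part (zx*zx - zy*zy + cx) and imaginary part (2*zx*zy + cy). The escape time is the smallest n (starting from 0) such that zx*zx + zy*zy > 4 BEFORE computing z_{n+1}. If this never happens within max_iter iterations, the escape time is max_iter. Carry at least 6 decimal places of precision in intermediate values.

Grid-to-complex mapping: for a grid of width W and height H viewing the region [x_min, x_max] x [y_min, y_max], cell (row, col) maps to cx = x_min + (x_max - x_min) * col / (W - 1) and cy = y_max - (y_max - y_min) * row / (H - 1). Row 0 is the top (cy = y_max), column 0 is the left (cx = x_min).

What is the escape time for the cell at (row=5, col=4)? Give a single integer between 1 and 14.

z_0 = 0 + 0i, c = -0.9214 + 0.7955i
Iter 1: z = -0.9214 + 0.7955i, |z|^2 = 1.4818
Iter 2: z = -0.7051 + -0.6705i, |z|^2 = 0.9467
Iter 3: z = -0.8737 + 1.7410i, |z|^2 = 3.7944
Iter 4: z = -3.1891 + -2.2468i, |z|^2 = 15.2185
Escaped at iteration 4

Answer: 4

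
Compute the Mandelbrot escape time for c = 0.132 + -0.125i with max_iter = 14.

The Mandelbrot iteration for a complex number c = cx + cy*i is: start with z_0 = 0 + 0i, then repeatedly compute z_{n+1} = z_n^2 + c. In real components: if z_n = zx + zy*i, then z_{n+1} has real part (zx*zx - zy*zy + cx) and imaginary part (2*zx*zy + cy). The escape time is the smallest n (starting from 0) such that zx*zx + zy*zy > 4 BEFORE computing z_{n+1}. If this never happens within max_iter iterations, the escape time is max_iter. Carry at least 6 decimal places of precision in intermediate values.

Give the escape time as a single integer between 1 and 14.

Answer: 14

Derivation:
z_0 = 0 + 0i, c = 0.1320 + -0.1250i
Iter 1: z = 0.1320 + -0.1250i, |z|^2 = 0.0330
Iter 2: z = 0.1338 + -0.1580i, |z|^2 = 0.0429
Iter 3: z = 0.1249 + -0.1673i, |z|^2 = 0.0436
Iter 4: z = 0.1196 + -0.1668i, |z|^2 = 0.0421
Iter 5: z = 0.1185 + -0.1649i, |z|^2 = 0.0412
Iter 6: z = 0.1188 + -0.1641i, |z|^2 = 0.0410
Iter 7: z = 0.1192 + -0.1640i, |z|^2 = 0.0411
Iter 8: z = 0.1193 + -0.1641i, |z|^2 = 0.0412
Iter 9: z = 0.1193 + -0.1642i, |z|^2 = 0.0412
Iter 10: z = 0.1193 + -0.1642i, |z|^2 = 0.0412
Iter 11: z = 0.1193 + -0.1642i, |z|^2 = 0.0412
Iter 12: z = 0.1193 + -0.1642i, |z|^2 = 0.0412
Iter 13: z = 0.1193 + -0.1642i, |z|^2 = 0.0412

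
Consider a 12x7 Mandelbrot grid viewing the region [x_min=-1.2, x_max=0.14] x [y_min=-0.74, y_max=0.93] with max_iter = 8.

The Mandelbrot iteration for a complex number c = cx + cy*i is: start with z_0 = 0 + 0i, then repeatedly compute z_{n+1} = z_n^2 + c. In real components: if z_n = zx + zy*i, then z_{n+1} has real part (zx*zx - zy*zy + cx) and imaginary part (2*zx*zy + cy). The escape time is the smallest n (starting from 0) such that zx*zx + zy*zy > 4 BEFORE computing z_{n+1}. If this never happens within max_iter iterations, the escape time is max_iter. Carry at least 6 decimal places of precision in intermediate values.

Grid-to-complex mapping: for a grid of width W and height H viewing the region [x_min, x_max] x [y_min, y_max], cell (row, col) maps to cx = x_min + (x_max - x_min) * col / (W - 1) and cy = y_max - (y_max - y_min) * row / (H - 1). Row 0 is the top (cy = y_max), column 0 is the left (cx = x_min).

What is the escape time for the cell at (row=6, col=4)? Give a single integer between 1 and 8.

Answer: 4

Derivation:
z_0 = 0 + 0i, c = -0.7127 + -0.7400i
Iter 1: z = -0.7127 + -0.7400i, |z|^2 = 1.0556
Iter 2: z = -0.7523 + 0.3148i, |z|^2 = 0.6651
Iter 3: z = -0.2458 + -1.2137i, |z|^2 = 1.5336
Iter 4: z = -2.1254 + -0.1433i, |z|^2 = 4.5380
Escaped at iteration 4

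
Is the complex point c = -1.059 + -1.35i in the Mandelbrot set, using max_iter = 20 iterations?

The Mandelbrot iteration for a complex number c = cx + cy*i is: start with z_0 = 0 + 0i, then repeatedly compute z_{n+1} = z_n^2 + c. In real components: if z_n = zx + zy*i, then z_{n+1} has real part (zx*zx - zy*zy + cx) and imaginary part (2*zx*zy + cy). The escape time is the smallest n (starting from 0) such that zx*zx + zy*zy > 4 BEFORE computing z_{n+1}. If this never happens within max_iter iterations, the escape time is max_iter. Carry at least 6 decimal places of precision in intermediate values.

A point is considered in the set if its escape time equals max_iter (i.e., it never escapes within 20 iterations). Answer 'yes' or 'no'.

Answer: no

Derivation:
z_0 = 0 + 0i, c = -1.0590 + -1.3500i
Iter 1: z = -1.0590 + -1.3500i, |z|^2 = 2.9440
Iter 2: z = -1.7600 + 1.5093i, |z|^2 = 5.3757
Escaped at iteration 2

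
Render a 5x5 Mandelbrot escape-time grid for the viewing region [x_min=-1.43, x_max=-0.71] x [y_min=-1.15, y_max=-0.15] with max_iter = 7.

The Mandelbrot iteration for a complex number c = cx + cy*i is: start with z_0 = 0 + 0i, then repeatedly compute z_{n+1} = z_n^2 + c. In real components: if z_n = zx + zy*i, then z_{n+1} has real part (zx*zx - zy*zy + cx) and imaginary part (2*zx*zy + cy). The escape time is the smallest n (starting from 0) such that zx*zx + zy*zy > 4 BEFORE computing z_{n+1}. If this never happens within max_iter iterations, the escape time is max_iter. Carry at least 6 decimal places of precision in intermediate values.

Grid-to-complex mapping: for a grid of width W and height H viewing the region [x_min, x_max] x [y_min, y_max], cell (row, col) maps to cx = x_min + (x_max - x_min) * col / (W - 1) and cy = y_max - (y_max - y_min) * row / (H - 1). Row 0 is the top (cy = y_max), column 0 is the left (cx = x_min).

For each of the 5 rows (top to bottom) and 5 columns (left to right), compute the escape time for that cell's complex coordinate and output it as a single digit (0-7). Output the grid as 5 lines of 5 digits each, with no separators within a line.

Answer: 77777
47777
33446
33334
23333

Derivation:
(row=0, col=0): c = -1.4300 + -0.1500i → escape time 7
(row=0, col=1): c = -1.2500 + -0.1500i → escape time 7
(row=0, col=2): c = -1.0700 + -0.1500i → escape time 7
(row=0, col=3): c = -0.8900 + -0.1500i → escape time 7
(row=0, col=4): c = -0.7100 + -0.1500i → escape time 7
(row=1, col=0): c = -1.4300 + -0.4000i → escape time 4
(row=1, col=1): c = -1.2500 + -0.4000i → escape time 7
(row=1, col=2): c = -1.0700 + -0.4000i → escape time 7
(row=1, col=3): c = -0.8900 + -0.4000i → escape time 7
(row=1, col=4): c = -0.7100 + -0.4000i → escape time 7
(row=2, col=0): c = -1.4300 + -0.6500i → escape time 3
(row=2, col=1): c = -1.2500 + -0.6500i → escape time 3
(row=2, col=2): c = -1.0700 + -0.6500i → escape time 4
(row=2, col=3): c = -0.8900 + -0.6500i → escape time 4
(row=2, col=4): c = -0.7100 + -0.6500i → escape time 6
(row=3, col=0): c = -1.4300 + -0.9000i → escape time 3
(row=3, col=1): c = -1.2500 + -0.9000i → escape time 3
(row=3, col=2): c = -1.0700 + -0.9000i → escape time 3
(row=3, col=3): c = -0.8900 + -0.9000i → escape time 3
(row=3, col=4): c = -0.7100 + -0.9000i → escape time 4
(row=4, col=0): c = -1.4300 + -1.1500i → escape time 2
(row=4, col=1): c = -1.2500 + -1.1500i → escape time 3
(row=4, col=2): c = -1.0700 + -1.1500i → escape time 3
(row=4, col=3): c = -0.8900 + -1.1500i → escape time 3
(row=4, col=4): c = -0.7100 + -1.1500i → escape time 3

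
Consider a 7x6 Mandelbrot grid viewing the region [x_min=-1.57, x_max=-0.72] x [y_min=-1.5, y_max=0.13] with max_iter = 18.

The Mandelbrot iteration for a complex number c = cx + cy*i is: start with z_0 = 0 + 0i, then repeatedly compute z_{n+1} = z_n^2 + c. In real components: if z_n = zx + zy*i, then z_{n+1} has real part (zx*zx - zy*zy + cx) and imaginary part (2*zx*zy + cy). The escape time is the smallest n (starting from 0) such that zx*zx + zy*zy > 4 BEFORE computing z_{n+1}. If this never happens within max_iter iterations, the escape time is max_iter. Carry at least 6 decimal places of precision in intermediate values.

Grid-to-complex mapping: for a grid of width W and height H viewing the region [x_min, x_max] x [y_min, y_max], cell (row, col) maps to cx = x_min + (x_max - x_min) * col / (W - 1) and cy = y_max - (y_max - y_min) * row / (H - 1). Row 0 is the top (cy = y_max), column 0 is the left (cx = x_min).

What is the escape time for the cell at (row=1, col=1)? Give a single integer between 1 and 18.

z_0 = 0 + 0i, c = -1.4283 + -0.1960i
Iter 1: z = -1.4283 + -0.1960i, |z|^2 = 2.0786
Iter 2: z = 0.5734 + 0.3639i, |z|^2 = 0.4612
Iter 3: z = -1.2320 + 0.2213i, |z|^2 = 1.5668
Iter 4: z = 0.0405 + -0.7413i, |z|^2 = 0.5512
Iter 5: z = -1.9763 + -0.2560i, |z|^2 = 3.9711
Iter 6: z = 2.4117 + 0.8159i, |z|^2 = 6.4821
Escaped at iteration 6

Answer: 6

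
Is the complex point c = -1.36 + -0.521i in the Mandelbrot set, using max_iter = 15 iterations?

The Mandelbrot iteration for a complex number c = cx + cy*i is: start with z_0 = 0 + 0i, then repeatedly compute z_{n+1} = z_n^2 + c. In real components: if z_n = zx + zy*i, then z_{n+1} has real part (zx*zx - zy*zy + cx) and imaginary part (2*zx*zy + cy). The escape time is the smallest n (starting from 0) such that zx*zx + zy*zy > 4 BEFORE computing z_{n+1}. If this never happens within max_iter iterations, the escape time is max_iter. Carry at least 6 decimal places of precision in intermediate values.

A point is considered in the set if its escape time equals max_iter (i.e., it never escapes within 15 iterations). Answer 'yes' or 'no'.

Answer: no

Derivation:
z_0 = 0 + 0i, c = -1.3600 + -0.5210i
Iter 1: z = -1.3600 + -0.5210i, |z|^2 = 2.1210
Iter 2: z = 0.2182 + 0.8961i, |z|^2 = 0.8506
Iter 3: z = -2.1154 + -0.1300i, |z|^2 = 4.4920
Escaped at iteration 3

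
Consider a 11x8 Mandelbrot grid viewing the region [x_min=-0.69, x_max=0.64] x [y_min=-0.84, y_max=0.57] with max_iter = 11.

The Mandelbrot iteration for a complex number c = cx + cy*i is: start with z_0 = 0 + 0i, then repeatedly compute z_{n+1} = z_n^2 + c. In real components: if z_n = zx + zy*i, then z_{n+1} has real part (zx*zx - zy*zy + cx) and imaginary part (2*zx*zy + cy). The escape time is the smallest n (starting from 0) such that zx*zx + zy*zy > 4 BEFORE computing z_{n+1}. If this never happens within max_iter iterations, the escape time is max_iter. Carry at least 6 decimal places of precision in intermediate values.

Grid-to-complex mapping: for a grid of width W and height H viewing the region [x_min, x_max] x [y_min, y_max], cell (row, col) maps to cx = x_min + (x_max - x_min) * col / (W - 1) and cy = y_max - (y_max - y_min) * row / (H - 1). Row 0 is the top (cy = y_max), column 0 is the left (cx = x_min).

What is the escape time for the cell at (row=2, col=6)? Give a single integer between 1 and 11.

z_0 = 0 + 0i, c = 0.1080 + 0.1671i
Iter 1: z = 0.1080 + 0.1671i, |z|^2 = 0.0396
Iter 2: z = 0.0917 + 0.2032i, |z|^2 = 0.0497
Iter 3: z = 0.0751 + 0.2044i, |z|^2 = 0.0474
Iter 4: z = 0.0718 + 0.1979i, |z|^2 = 0.0443
Iter 5: z = 0.0740 + 0.1956i, |z|^2 = 0.0437
Iter 6: z = 0.0752 + 0.1961i, |z|^2 = 0.0441
Iter 7: z = 0.0752 + 0.1966i, |z|^2 = 0.0443
Iter 8: z = 0.0750 + 0.1967i, |z|^2 = 0.0443
Iter 9: z = 0.0749 + 0.1966i, |z|^2 = 0.0443
Iter 10: z = 0.0749 + 0.1966i, |z|^2 = 0.0443

Answer: 11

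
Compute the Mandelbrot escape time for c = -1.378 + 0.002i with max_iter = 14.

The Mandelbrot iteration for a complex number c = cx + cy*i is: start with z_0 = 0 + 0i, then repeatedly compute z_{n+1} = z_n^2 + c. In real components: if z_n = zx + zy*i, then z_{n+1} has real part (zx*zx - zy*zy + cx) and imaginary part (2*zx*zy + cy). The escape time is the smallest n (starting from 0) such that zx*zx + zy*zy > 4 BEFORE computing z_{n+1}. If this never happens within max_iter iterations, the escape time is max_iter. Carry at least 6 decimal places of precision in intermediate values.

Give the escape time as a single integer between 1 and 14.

Answer: 14

Derivation:
z_0 = 0 + 0i, c = -1.3780 + 0.0020i
Iter 1: z = -1.3780 + 0.0020i, |z|^2 = 1.8989
Iter 2: z = 0.5209 + -0.0035i, |z|^2 = 0.2713
Iter 3: z = -1.1067 + -0.0017i, |z|^2 = 1.2248
Iter 4: z = -0.1532 + 0.0057i, |z|^2 = 0.0235
Iter 5: z = -1.3546 + 0.0003i, |z|^2 = 1.8348
Iter 6: z = 0.4568 + 0.0013i, |z|^2 = 0.2087
Iter 7: z = -1.1693 + 0.0032i, |z|^2 = 1.3673
Iter 8: z = -0.0107 + -0.0054i, |z|^2 = 0.0001
Iter 9: z = -1.3779 + 0.0021i, |z|^2 = 1.8987
Iter 10: z = 0.5206 + -0.0038i, |z|^2 = 0.2711
Iter 11: z = -1.1069 + -0.0020i, |z|^2 = 1.2253
Iter 12: z = -0.1527 + 0.0064i, |z|^2 = 0.0234
Iter 13: z = -1.3547 + 0.0000i, |z|^2 = 1.8353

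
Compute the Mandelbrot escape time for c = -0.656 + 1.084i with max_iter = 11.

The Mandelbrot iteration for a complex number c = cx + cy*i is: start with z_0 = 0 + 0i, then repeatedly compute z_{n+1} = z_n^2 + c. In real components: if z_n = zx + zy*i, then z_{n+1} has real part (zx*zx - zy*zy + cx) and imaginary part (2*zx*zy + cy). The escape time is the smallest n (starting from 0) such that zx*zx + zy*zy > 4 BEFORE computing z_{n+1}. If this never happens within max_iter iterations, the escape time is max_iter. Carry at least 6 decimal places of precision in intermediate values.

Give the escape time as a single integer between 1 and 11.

Answer: 3

Derivation:
z_0 = 0 + 0i, c = -0.6560 + 1.0840i
Iter 1: z = -0.6560 + 1.0840i, |z|^2 = 1.6054
Iter 2: z = -1.4007 + -0.3382i, |z|^2 = 2.0764
Iter 3: z = 1.1916 + 2.0315i, |z|^2 = 5.5469
Escaped at iteration 3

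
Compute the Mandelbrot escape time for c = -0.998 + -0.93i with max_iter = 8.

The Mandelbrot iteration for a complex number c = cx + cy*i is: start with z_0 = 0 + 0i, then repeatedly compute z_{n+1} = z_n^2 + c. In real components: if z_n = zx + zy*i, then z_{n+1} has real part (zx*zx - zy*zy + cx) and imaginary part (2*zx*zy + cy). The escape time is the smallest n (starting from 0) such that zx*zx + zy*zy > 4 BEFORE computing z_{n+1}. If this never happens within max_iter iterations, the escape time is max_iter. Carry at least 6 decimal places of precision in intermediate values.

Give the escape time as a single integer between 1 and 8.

z_0 = 0 + 0i, c = -0.9980 + -0.9300i
Iter 1: z = -0.9980 + -0.9300i, |z|^2 = 1.8609
Iter 2: z = -0.8669 + 0.9263i, |z|^2 = 1.6095
Iter 3: z = -1.1045 + -2.5360i, |z|^2 = 7.6511
Escaped at iteration 3

Answer: 3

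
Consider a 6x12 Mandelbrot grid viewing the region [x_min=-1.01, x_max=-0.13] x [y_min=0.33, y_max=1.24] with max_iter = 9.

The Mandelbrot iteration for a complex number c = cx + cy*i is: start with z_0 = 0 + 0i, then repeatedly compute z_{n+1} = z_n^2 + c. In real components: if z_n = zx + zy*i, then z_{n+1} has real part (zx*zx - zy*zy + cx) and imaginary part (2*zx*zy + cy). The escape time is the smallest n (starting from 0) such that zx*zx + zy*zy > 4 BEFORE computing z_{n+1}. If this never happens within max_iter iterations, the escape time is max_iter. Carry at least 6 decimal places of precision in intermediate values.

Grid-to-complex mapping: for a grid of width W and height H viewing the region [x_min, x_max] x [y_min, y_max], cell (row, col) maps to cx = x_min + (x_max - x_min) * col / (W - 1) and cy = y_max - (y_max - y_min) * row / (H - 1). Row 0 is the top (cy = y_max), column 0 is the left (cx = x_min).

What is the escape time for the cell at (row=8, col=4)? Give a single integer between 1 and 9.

z_0 = 0 + 0i, c = -0.3060 + 0.5782i
Iter 1: z = -0.3060 + 0.5782i, |z|^2 = 0.4279
Iter 2: z = -0.5467 + 0.2243i, |z|^2 = 0.3492
Iter 3: z = -0.0575 + 0.3329i, |z|^2 = 0.1141
Iter 4: z = -0.4135 + 0.5399i, |z|^2 = 0.4625
Iter 5: z = -0.4265 + 0.1317i, |z|^2 = 0.1992
Iter 6: z = -0.1414 + 0.4659i, |z|^2 = 0.2371
Iter 7: z = -0.5030 + 0.4464i, |z|^2 = 0.4523
Iter 8: z = -0.2522 + 0.1291i, |z|^2 = 0.0803

Answer: 9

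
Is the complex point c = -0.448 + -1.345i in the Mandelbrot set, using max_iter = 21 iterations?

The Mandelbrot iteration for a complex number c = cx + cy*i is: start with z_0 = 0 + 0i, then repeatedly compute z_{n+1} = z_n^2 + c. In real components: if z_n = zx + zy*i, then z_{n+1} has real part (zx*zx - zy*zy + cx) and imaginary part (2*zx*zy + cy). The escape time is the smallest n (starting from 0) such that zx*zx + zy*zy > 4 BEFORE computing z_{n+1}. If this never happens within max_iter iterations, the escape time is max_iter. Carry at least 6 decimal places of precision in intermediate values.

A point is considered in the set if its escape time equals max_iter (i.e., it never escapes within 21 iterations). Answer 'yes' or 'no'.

z_0 = 0 + 0i, c = -0.4480 + -1.3450i
Iter 1: z = -0.4480 + -1.3450i, |z|^2 = 2.0097
Iter 2: z = -2.0563 + -0.1399i, |z|^2 = 4.2480
Escaped at iteration 2

Answer: no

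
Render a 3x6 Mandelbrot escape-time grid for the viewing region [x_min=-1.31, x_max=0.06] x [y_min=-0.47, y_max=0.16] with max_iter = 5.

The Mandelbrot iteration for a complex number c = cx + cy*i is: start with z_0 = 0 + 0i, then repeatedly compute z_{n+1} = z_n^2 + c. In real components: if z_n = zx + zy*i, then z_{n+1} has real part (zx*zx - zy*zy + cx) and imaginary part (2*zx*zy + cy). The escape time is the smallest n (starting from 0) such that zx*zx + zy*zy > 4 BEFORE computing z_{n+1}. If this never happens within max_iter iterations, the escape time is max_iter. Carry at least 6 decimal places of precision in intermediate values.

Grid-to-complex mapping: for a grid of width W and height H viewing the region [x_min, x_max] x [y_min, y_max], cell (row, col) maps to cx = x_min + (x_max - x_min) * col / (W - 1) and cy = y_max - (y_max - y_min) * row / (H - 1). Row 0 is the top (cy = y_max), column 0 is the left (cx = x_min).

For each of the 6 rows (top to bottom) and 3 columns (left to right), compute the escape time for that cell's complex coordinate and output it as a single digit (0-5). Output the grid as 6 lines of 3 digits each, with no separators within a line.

(row=0, col=0): c = -1.3100 + 0.1600i → escape time 5
(row=0, col=1): c = -0.6250 + 0.1600i → escape time 5
(row=0, col=2): c = 0.0600 + 0.1600i → escape time 5
(row=1, col=0): c = -1.3100 + 0.0340i → escape time 5
(row=1, col=1): c = -0.6250 + 0.0340i → escape time 5
(row=1, col=2): c = 0.0600 + 0.0340i → escape time 5
(row=2, col=0): c = -1.3100 + -0.0920i → escape time 5
(row=2, col=1): c = -0.6250 + -0.0920i → escape time 5
(row=2, col=2): c = 0.0600 + -0.0920i → escape time 5
(row=3, col=0): c = -1.3100 + -0.2180i → escape time 5
(row=3, col=1): c = -0.6250 + -0.2180i → escape time 5
(row=3, col=2): c = 0.0600 + -0.2180i → escape time 5
(row=4, col=0): c = -1.3100 + -0.3440i → escape time 5
(row=4, col=1): c = -0.6250 + -0.3440i → escape time 5
(row=4, col=2): c = 0.0600 + -0.3440i → escape time 5
(row=5, col=0): c = -1.3100 + -0.4700i → escape time 4
(row=5, col=1): c = -0.6250 + -0.4700i → escape time 5
(row=5, col=2): c = 0.0600 + -0.4700i → escape time 5

Answer: 555
555
555
555
555
455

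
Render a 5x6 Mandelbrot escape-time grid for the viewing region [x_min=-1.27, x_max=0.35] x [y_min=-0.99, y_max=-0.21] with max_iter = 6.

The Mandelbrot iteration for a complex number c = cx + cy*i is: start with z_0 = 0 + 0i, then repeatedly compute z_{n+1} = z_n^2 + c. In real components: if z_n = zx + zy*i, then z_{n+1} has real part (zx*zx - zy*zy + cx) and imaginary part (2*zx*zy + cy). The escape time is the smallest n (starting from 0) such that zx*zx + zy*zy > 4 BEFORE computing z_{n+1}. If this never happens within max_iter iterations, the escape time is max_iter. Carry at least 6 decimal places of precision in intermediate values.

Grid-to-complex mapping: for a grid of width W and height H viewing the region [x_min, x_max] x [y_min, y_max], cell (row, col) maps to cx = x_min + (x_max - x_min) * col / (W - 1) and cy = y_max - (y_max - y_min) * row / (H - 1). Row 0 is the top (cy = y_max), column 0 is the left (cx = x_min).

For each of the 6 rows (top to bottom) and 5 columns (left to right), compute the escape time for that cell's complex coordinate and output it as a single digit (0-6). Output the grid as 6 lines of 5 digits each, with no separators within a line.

Answer: 66666
66666
45666
34666
34564
33463

Derivation:
(row=0, col=0): c = -1.2700 + -0.2100i → escape time 6
(row=0, col=1): c = -0.8650 + -0.2100i → escape time 6
(row=0, col=2): c = -0.4600 + -0.2100i → escape time 6
(row=0, col=3): c = -0.0550 + -0.2100i → escape time 6
(row=0, col=4): c = 0.3500 + -0.2100i → escape time 6
(row=1, col=0): c = -1.2700 + -0.3660i → escape time 6
(row=1, col=1): c = -0.8650 + -0.3660i → escape time 6
(row=1, col=2): c = -0.4600 + -0.3660i → escape time 6
(row=1, col=3): c = -0.0550 + -0.3660i → escape time 6
(row=1, col=4): c = 0.3500 + -0.3660i → escape time 6
(row=2, col=0): c = -1.2700 + -0.5220i → escape time 4
(row=2, col=1): c = -0.8650 + -0.5220i → escape time 5
(row=2, col=2): c = -0.4600 + -0.5220i → escape time 6
(row=2, col=3): c = -0.0550 + -0.5220i → escape time 6
(row=2, col=4): c = 0.3500 + -0.5220i → escape time 6
(row=3, col=0): c = -1.2700 + -0.6780i → escape time 3
(row=3, col=1): c = -0.8650 + -0.6780i → escape time 4
(row=3, col=2): c = -0.4600 + -0.6780i → escape time 6
(row=3, col=3): c = -0.0550 + -0.6780i → escape time 6
(row=3, col=4): c = 0.3500 + -0.6780i → escape time 6
(row=4, col=0): c = -1.2700 + -0.8340i → escape time 3
(row=4, col=1): c = -0.8650 + -0.8340i → escape time 4
(row=4, col=2): c = -0.4600 + -0.8340i → escape time 5
(row=4, col=3): c = -0.0550 + -0.8340i → escape time 6
(row=4, col=4): c = 0.3500 + -0.8340i → escape time 4
(row=5, col=0): c = -1.2700 + -0.9900i → escape time 3
(row=5, col=1): c = -0.8650 + -0.9900i → escape time 3
(row=5, col=2): c = -0.4600 + -0.9900i → escape time 4
(row=5, col=3): c = -0.0550 + -0.9900i → escape time 6
(row=5, col=4): c = 0.3500 + -0.9900i → escape time 3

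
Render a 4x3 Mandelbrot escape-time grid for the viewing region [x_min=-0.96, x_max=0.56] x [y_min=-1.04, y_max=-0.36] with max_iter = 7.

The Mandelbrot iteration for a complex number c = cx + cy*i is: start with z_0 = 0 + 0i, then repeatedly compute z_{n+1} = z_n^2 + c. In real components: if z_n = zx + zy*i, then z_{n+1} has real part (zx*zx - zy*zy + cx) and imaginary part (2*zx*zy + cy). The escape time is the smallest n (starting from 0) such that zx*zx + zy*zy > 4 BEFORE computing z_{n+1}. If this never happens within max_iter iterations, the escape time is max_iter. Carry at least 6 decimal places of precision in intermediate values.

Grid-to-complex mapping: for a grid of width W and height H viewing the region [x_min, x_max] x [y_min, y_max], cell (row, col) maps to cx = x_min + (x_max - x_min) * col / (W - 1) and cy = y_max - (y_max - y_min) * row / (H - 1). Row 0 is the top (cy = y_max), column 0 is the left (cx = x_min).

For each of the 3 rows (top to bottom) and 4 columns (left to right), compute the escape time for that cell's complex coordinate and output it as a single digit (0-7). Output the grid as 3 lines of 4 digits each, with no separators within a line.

Answer: 7774
4773
3442

Derivation:
(row=0, col=0): c = -0.9600 + -0.3600i → escape time 7
(row=0, col=1): c = -0.4533 + -0.3600i → escape time 7
(row=0, col=2): c = 0.0533 + -0.3600i → escape time 7
(row=0, col=3): c = 0.5600 + -0.3600i → escape time 4
(row=1, col=0): c = -0.9600 + -0.7000i → escape time 4
(row=1, col=1): c = -0.4533 + -0.7000i → escape time 7
(row=1, col=2): c = 0.0533 + -0.7000i → escape time 7
(row=1, col=3): c = 0.5600 + -0.7000i → escape time 3
(row=2, col=0): c = -0.9600 + -1.0400i → escape time 3
(row=2, col=1): c = -0.4533 + -1.0400i → escape time 4
(row=2, col=2): c = 0.0533 + -1.0400i → escape time 4
(row=2, col=3): c = 0.5600 + -1.0400i → escape time 2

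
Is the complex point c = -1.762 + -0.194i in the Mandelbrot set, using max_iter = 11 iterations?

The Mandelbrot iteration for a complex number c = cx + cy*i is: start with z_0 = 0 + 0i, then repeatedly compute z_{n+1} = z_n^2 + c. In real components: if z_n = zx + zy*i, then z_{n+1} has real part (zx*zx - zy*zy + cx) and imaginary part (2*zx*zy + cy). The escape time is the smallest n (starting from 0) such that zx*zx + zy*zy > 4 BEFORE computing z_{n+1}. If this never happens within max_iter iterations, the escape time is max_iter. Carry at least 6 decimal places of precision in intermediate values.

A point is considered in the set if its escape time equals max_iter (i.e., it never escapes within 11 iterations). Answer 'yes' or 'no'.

z_0 = 0 + 0i, c = -1.7620 + -0.1940i
Iter 1: z = -1.7620 + -0.1940i, |z|^2 = 3.1423
Iter 2: z = 1.3050 + 0.4897i, |z|^2 = 1.9428
Iter 3: z = -0.2987 + 1.0840i, |z|^2 = 1.2643
Iter 4: z = -2.8478 + -0.8416i, |z|^2 = 8.8186
Escaped at iteration 4

Answer: no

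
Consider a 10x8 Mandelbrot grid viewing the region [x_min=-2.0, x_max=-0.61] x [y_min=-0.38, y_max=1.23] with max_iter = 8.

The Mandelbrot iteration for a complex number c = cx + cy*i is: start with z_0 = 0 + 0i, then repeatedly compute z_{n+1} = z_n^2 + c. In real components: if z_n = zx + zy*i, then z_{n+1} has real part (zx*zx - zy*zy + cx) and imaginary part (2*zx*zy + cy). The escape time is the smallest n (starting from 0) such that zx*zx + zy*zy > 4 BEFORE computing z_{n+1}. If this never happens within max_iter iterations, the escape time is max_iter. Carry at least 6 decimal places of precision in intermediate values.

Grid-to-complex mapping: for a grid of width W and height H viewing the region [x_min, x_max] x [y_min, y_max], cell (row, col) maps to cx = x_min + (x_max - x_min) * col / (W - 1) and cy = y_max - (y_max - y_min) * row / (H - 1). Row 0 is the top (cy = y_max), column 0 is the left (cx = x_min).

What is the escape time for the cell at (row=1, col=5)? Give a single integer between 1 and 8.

z_0 = 0 + 0i, c = -1.2278 + 1.0000i
Iter 1: z = -1.2278 + 1.0000i, |z|^2 = 2.5074
Iter 2: z = -0.7203 + -1.4556i, |z|^2 = 2.6375
Iter 3: z = -2.8275 + 3.0970i, |z|^2 = 17.5863
Escaped at iteration 3

Answer: 3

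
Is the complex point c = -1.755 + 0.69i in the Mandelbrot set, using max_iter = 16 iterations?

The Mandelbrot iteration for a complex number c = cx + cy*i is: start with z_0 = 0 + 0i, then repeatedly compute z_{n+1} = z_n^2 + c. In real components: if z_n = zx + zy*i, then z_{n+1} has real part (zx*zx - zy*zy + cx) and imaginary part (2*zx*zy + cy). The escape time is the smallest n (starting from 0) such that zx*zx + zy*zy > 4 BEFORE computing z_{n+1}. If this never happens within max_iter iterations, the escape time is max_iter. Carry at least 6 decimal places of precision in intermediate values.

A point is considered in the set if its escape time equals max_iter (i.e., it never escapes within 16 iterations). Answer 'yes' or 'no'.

z_0 = 0 + 0i, c = -1.7550 + 0.6900i
Iter 1: z = -1.7550 + 0.6900i, |z|^2 = 3.5561
Iter 2: z = 0.8489 + -1.7319i, |z|^2 = 3.7202
Iter 3: z = -4.0338 + -2.2505i, |z|^2 = 21.3364
Escaped at iteration 3

Answer: no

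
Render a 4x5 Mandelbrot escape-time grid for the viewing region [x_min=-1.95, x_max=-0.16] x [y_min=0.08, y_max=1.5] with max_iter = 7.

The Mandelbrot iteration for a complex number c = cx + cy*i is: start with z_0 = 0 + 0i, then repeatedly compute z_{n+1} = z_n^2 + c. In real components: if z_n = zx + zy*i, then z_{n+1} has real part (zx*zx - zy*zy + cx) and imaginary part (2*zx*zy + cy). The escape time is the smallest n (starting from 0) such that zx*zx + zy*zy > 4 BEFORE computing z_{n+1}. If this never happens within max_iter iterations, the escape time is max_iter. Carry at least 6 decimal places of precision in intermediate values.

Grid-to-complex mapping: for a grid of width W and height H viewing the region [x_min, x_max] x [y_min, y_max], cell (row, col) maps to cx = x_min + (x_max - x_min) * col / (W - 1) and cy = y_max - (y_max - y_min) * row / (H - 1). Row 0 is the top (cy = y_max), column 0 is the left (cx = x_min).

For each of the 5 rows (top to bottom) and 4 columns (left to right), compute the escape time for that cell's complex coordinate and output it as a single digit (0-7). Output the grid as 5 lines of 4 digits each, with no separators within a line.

(row=0, col=0): c = -1.9500 + 1.5000i → escape time 1
(row=0, col=1): c = -1.3533 + 1.5000i → escape time 1
(row=0, col=2): c = -0.7567 + 1.5000i → escape time 2
(row=0, col=3): c = -0.1600 + 1.5000i → escape time 2
(row=1, col=0): c = -1.9500 + 1.1450i → escape time 1
(row=1, col=1): c = -1.3533 + 1.1450i → escape time 2
(row=1, col=2): c = -0.7567 + 1.1450i → escape time 3
(row=1, col=3): c = -0.1600 + 1.1450i → escape time 5
(row=2, col=0): c = -1.9500 + 0.7900i → escape time 1
(row=2, col=1): c = -1.3533 + 0.7900i → escape time 3
(row=2, col=2): c = -0.7567 + 0.7900i → escape time 4
(row=2, col=3): c = -0.1600 + 0.7900i → escape time 7
(row=3, col=0): c = -1.9500 + 0.4350i → escape time 2
(row=3, col=1): c = -1.3533 + 0.4350i → escape time 4
(row=3, col=2): c = -0.7567 + 0.4350i → escape time 7
(row=3, col=3): c = -0.1600 + 0.4350i → escape time 7
(row=4, col=0): c = -1.9500 + 0.0800i → escape time 4
(row=4, col=1): c = -1.3533 + 0.0800i → escape time 7
(row=4, col=2): c = -0.7567 + 0.0800i → escape time 7
(row=4, col=3): c = -0.1600 + 0.0800i → escape time 7

Answer: 1122
1235
1347
2477
4777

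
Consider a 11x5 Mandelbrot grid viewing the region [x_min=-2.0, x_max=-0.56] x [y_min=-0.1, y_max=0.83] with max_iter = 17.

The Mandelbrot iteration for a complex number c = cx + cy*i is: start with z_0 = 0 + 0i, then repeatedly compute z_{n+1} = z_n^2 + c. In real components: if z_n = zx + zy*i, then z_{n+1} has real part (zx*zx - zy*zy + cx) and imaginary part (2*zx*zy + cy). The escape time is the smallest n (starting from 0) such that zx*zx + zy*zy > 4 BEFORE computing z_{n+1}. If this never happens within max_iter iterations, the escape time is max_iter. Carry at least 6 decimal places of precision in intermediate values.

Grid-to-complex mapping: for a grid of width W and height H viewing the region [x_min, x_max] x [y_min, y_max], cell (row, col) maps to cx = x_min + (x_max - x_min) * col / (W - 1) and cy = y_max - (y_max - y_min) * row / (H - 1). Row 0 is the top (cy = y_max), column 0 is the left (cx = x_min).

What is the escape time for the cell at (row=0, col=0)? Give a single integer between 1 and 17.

z_0 = 0 + 0i, c = -2.0000 + 0.8300i
Iter 1: z = -2.0000 + 0.8300i, |z|^2 = 4.6889
Escaped at iteration 1

Answer: 1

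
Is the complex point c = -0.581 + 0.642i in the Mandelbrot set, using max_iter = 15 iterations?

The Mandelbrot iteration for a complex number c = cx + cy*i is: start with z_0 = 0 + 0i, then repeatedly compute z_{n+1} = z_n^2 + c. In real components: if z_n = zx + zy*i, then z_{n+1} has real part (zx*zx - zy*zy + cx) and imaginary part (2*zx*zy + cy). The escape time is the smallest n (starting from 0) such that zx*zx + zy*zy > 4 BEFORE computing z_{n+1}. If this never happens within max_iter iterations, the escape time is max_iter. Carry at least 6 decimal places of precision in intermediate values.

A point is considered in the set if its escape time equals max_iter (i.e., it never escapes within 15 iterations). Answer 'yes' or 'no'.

Answer: yes

Derivation:
z_0 = 0 + 0i, c = -0.5810 + 0.6420i
Iter 1: z = -0.5810 + 0.6420i, |z|^2 = 0.7497
Iter 2: z = -0.6556 + -0.1040i, |z|^2 = 0.4406
Iter 3: z = -0.1620 + 0.7784i, |z|^2 = 0.6321
Iter 4: z = -1.1606 + 0.3898i, |z|^2 = 1.4990
Iter 5: z = 0.6141 + -0.2628i, |z|^2 = 0.4462
Iter 6: z = -0.2730 + 0.3192i, |z|^2 = 0.1764
Iter 7: z = -0.6084 + 0.4677i, |z|^2 = 0.5889
Iter 8: z = -0.4297 + 0.0729i, |z|^2 = 0.1899
Iter 9: z = -0.4017 + 0.5794i, |z|^2 = 0.4970
Iter 10: z = -0.7553 + 0.1765i, |z|^2 = 0.6016
Iter 11: z = -0.0417 + 0.3753i, |z|^2 = 0.1426
Iter 12: z = -0.7201 + 0.6107i, |z|^2 = 0.8915
Iter 13: z = -0.4353 + -0.2376i, |z|^2 = 0.2460
Iter 14: z = -0.4479 + 0.8488i, |z|^2 = 0.9212
Did not escape in 15 iterations → in set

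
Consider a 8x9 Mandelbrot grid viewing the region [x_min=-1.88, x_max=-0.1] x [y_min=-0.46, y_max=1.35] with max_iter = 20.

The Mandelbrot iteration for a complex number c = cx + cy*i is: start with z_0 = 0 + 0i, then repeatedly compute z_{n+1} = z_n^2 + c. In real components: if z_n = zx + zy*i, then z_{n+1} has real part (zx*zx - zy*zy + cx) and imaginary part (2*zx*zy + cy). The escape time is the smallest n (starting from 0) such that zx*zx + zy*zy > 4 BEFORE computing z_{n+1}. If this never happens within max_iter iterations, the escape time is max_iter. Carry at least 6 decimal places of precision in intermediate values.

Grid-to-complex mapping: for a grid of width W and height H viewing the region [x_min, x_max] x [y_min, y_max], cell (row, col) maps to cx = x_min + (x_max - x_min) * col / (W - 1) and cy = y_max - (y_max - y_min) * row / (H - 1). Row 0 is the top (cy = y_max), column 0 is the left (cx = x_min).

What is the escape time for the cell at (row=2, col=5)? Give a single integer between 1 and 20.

z_0 = 0 + 0i, c = -0.6086 + 0.8975i
Iter 1: z = -0.6086 + 0.8975i, |z|^2 = 1.1759
Iter 2: z = -1.0437 + -0.1949i, |z|^2 = 1.1273
Iter 3: z = 0.4428 + 1.3043i, |z|^2 = 1.8973
Iter 4: z = -2.1137 + 2.0526i, |z|^2 = 8.6810
Escaped at iteration 4

Answer: 4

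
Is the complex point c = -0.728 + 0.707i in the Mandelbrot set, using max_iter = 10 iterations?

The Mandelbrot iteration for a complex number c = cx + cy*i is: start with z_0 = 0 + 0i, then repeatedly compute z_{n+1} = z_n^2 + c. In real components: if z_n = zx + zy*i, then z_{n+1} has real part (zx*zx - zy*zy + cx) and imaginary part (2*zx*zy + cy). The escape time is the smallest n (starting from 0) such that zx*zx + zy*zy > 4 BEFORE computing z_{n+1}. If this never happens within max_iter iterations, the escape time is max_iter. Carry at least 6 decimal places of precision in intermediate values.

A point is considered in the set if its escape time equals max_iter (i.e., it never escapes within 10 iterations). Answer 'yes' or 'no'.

Answer: no

Derivation:
z_0 = 0 + 0i, c = -0.7280 + 0.7070i
Iter 1: z = -0.7280 + 0.7070i, |z|^2 = 1.0298
Iter 2: z = -0.6979 + -0.3224i, |z|^2 = 0.5910
Iter 3: z = -0.3449 + 1.1570i, |z|^2 = 1.4576
Iter 4: z = -1.9476 + -0.0911i, |z|^2 = 3.8015
Iter 5: z = 3.0569 + 1.0620i, |z|^2 = 10.4724
Escaped at iteration 5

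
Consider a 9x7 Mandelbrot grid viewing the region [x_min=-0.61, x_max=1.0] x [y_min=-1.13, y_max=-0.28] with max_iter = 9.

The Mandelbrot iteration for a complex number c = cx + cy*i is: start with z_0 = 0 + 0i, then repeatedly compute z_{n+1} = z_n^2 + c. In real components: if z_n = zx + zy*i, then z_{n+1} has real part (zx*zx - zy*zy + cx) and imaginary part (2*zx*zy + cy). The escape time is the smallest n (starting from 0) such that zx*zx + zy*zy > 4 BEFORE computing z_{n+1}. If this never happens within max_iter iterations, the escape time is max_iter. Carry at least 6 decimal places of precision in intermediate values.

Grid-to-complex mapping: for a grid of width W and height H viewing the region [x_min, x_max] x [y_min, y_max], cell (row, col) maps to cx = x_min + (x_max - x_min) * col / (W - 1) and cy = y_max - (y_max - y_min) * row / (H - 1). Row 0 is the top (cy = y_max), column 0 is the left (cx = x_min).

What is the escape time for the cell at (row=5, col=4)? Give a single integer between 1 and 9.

z_0 = 0 + 0i, c = 0.1950 + -0.9883i
Iter 1: z = 0.1950 + -0.9883i, |z|^2 = 1.0148
Iter 2: z = -0.7438 + -1.3738i, |z|^2 = 2.4405
Iter 3: z = -1.1391 + 1.0552i, |z|^2 = 2.4110
Iter 4: z = 0.3789 + -3.3923i, |z|^2 = 11.6516
Escaped at iteration 4

Answer: 4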